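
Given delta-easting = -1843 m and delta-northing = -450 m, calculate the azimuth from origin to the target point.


az = atan2(-1843, -450) = -103.7 deg
adjusted to 0-360: 256.3 degrees

256.3 degrees


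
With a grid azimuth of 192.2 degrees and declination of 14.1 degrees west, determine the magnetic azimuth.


magnetic azimuth = grid azimuth - declination (east +ve)
mag_az = 192.2 - -14.1 = 206.3 degrees

206.3 degrees


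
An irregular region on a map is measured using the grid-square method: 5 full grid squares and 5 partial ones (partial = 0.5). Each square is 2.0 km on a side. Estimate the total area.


effective squares = 5 + 5 * 0.5 = 7.5
area = 7.5 * 4.0 = 30.0 km^2

30.0 km^2


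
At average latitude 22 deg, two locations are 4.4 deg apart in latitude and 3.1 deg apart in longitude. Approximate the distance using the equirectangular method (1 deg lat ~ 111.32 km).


dlat_km = 4.4 * 111.32 = 489.808
dlon_km = 3.1 * 111.32 * cos(22) ≈ 319.964
dist = sqrt(489.808^2 + 319.964^2) ≈ 585.1 km

585.1 km


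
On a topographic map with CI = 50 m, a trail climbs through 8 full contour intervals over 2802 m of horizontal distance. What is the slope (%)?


elevation change = 8 * 50 = 400 m
slope = 400 / 2802 * 100 = 14.3%

14.3%


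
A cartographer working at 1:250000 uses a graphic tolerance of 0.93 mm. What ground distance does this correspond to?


ground = 0.93 mm * 250000 / 1000 = 232.5 m

232.5 m


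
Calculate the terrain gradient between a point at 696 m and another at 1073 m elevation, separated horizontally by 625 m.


gradient = (1073 - 696) / 625 = 377 / 625 = 0.6032

0.6032


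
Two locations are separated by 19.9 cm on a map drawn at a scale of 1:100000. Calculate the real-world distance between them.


ground = 19.9 cm * 100000 / 100 = 19900.0 m = 19.9 km

19.9 km


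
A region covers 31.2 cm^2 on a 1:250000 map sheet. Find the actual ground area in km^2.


ground_area = 31.2 * (250000/100)^2 = 195000000.0 m^2 = 195.0 km^2

195.0 km^2


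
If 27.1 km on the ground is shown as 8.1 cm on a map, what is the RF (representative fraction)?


ground = 27.1 km = 2710000 cm; RF denominator = ground / map = 2710000 / 8.1 ≈ 334568; RF = 1:334568

1:334568


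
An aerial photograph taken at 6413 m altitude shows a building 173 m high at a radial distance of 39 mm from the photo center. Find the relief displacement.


d = h * r / H = 173 * 39 / 6413 = 1.05 mm

1.05 mm


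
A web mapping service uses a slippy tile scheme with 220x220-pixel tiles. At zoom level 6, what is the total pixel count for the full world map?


tiles per axis = 2^6 = 64
total tiles = 64^2 = 4096
pixels per axis = 64 * 220 = 14080
total pixels = 14080^2 = 198246400

198246400 pixels


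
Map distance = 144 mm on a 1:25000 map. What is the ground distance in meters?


ground = 144 mm * 25000 / 1000 = 3600.0 m

3600.0 m


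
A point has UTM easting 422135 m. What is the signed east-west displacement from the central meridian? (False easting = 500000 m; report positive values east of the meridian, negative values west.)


displacement = 422135 - 500000 = -77865 m

-77865 m


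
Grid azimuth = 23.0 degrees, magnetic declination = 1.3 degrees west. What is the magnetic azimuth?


magnetic azimuth = grid azimuth - declination (east +ve)
mag_az = 23.0 - -1.3 = 24.3 degrees

24.3 degrees


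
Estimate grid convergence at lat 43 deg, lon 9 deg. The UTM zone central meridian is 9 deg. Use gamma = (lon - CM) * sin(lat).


gamma = (9 - 9) * sin(43) = 0 * 0.681998 = 0.0 degrees

0.0 degrees


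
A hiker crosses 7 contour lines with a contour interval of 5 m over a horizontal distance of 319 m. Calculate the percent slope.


elevation change = 7 * 5 = 35 m
slope = 35 / 319 * 100 = 11.0%

11.0%


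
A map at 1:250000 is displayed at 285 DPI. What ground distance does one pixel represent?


pixel_cm = 2.54 / 285 ≈ 0.008912 cm
ground = pixel_cm * 250000 / 100 = 2.54 * 250000 / (285 * 100) = 635000 / 28500 ≈ 22.28 m

22.28 m


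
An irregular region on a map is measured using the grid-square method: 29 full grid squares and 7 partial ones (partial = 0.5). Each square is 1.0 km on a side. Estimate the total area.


effective squares = 29 + 7 * 0.5 = 32.5
area = 32.5 * 1.0 = 32.5 km^2

32.5 km^2


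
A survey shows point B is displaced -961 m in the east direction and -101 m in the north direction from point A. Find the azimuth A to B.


az = atan2(-961, -101) = -96.0 deg
adjusted to 0-360: 264.0 degrees

264.0 degrees


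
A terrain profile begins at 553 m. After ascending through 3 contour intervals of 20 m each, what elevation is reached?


elevation = 553 + 3 * 20 = 613 m

613 m


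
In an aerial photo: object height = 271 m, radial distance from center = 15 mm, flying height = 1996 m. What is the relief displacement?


d = h * r / H = 271 * 15 / 1996 = 2.04 mm

2.04 mm


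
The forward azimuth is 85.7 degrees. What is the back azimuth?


back azimuth = (85.7 + 180) mod 360 = 265.7 degrees

265.7 degrees


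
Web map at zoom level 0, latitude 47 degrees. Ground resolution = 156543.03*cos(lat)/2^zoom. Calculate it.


res = 156543.03 * cos(47) / 2^0 = 156543.03 * 0.68199836 / 1 = 106762.09 m/pixel

106762.09 m/pixel


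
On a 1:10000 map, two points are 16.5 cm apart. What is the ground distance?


ground = 16.5 cm * 10000 / 100 = 1650.0 m = 1.65 km

1.65 km


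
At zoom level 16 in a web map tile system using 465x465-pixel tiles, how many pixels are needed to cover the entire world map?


tiles per axis = 2^16 = 65536
total tiles = 65536^2 = 4294967296
pixels per axis = 65536 * 465 = 30474240
total pixels = 30474240^2 = 928679303577600

928679303577600 pixels


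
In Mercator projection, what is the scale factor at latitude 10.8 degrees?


SF = 1 / cos(10.8) = 1 / 0.982287 = 1.018

1.018


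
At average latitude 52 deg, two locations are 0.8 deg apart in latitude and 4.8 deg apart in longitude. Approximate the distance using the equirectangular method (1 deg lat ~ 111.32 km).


dlat_km = 0.8 * 111.32 = 89.056
dlon_km = 4.8 * 111.32 * cos(52) ≈ 328.97
dist = sqrt(89.056^2 + 328.97^2) ≈ 340.8 km

340.8 km


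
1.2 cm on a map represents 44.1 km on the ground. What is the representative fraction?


ground = 44.1 km = 4410000 cm; RF denominator = ground / map = 4410000 / 1.2 = 3675000; RF = 1:3675000

1:3675000


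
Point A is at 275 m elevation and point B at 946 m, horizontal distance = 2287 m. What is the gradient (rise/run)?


gradient = (946 - 275) / 2287 = 671 / 2287 = 0.2934

0.2934


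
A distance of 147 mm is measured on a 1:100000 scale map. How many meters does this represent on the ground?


ground = 147 mm * 100000 / 1000 = 14700.0 m

14700.0 m


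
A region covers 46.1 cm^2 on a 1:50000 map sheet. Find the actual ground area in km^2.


ground_area = 46.1 * (50000/100)^2 = 11525000.0 m^2 = 11.525 km^2

11.525 km^2


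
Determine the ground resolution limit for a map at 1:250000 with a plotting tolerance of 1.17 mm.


ground = 1.17 mm * 250000 / 1000 = 292.5 m

292.5 m


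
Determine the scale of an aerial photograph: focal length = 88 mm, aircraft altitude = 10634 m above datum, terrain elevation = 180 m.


scale = f / (H - h) = 88 mm / 10454 m = 88 / 10454000 = 1:118795

1:118795


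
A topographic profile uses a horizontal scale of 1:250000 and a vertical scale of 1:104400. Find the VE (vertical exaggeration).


VE = horizontal_scale / vertical_scale = 250000 / 104400 ≈ 2.4

2.4x


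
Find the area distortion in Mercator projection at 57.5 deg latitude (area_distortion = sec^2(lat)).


area_distortion = 1/cos^2(57.5) = 3.464

3.464


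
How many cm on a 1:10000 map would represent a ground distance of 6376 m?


map_cm = 6376 * 100 / 10000 = 63.76 cm

63.76 cm


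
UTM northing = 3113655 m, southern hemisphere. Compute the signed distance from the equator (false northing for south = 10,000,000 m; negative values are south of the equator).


For southern: actual = 3113655 - 10000000 = -6886345 m

-6886345 m


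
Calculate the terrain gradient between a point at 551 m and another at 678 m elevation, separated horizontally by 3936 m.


gradient = (678 - 551) / 3936 = 127 / 3936 = 0.0323

0.0323


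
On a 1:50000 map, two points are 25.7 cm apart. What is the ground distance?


ground = 25.7 cm * 50000 / 100 = 12850.0 m = 12.85 km

12.85 km


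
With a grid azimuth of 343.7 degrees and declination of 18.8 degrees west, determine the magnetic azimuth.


magnetic azimuth = grid azimuth - declination (east +ve)
mag_az = 343.7 - -18.8 = 2.5 degrees

2.5 degrees


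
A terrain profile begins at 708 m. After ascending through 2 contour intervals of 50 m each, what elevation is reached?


elevation = 708 + 2 * 50 = 808 m

808 m


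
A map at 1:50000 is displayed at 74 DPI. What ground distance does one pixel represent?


pixel_cm = 2.54 / 74 ≈ 0.034324 cm
ground = pixel_cm * 50000 / 100 = 2.54 * 50000 / (74 * 100) = 127000 / 7400 ≈ 17.16 m

17.16 m


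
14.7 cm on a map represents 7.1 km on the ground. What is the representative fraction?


ground = 7.1 km = 710000 cm; RF denominator = ground / map = 710000 / 14.7 ≈ 48299; RF = 1:48299

1:48299


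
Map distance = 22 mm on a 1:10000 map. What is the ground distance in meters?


ground = 22 mm * 10000 / 1000 = 220.0 m

220.0 m


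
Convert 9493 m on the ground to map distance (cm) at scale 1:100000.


map_cm = 9493 * 100 / 100000 = 9.493 cm ≈ 9.49 cm

9.49 cm


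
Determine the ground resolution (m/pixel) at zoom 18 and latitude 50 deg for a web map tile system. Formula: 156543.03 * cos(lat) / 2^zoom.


res = 156543.03 * cos(50) / 2^18 = 156543.03 * 0.64278761 / 262144 = 0.38 m/pixel

0.38 m/pixel


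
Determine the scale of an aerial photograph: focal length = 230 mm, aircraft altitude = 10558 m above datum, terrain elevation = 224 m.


scale = f / (H - h) = 230 mm / 10334 m = 230 / 10334000 = 1:44930

1:44930


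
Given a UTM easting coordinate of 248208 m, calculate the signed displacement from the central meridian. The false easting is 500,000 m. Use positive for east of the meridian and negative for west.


displacement = 248208 - 500000 = -251792 m

-251792 m


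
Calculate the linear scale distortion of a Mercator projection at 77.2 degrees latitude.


SF = 1 / cos(77.2) = 1 / 0.221548 = 4.514

4.514


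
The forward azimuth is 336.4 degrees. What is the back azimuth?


back azimuth = (336.4 + 180) mod 360 = 156.4 degrees

156.4 degrees


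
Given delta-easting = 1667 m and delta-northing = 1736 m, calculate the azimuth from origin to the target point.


az = atan2(1667, 1736) = 43.8 deg
adjusted to 0-360: 43.8 degrees

43.8 degrees


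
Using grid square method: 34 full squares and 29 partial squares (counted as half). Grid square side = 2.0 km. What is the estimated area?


effective squares = 34 + 29 * 0.5 = 48.5
area = 48.5 * 4.0 = 194.0 km^2

194.0 km^2


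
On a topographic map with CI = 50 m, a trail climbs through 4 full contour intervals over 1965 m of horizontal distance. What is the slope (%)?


elevation change = 4 * 50 = 200 m
slope = 200 / 1965 * 100 = 10.2%

10.2%


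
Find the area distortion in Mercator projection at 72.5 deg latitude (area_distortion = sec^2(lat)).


area_distortion = 1/cos^2(72.5) = 11.059

11.059


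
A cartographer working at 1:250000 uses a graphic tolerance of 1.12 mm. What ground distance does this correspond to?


ground = 1.12 mm * 250000 / 1000 = 280.0 m

280.0 m


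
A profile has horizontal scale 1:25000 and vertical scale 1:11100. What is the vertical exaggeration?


VE = horizontal_scale / vertical_scale = 25000 / 11100 ≈ 2.3

2.3x


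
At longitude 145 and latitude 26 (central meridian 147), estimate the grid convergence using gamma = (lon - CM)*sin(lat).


gamma = (145 - 147) * sin(26) = -2 * 0.438371 = -0.877 degrees

-0.877 degrees


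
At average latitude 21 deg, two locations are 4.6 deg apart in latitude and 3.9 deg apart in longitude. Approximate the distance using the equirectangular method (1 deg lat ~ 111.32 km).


dlat_km = 4.6 * 111.32 = 512.072
dlon_km = 3.9 * 111.32 * cos(21) ≈ 405.312
dist = sqrt(512.072^2 + 405.312^2) ≈ 653.1 km

653.1 km


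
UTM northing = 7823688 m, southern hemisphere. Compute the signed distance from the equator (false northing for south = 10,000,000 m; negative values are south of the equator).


For southern: actual = 7823688 - 10000000 = -2176312 m

-2176312 m


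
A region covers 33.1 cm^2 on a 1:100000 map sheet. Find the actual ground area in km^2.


ground_area = 33.1 * (100000/100)^2 = 33100000.0 m^2 = 33.1 km^2

33.1 km^2


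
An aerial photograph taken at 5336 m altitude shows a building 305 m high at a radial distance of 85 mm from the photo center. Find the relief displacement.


d = h * r / H = 305 * 85 / 5336 = 4.86 mm

4.86 mm


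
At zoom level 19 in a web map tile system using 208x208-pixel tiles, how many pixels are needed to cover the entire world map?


tiles per axis = 2^19 = 524288
total tiles = 524288^2 = 274877906944
pixels per axis = 524288 * 208 = 109051904
total pixels = 109051904^2 = 11892317766025216

11892317766025216 pixels


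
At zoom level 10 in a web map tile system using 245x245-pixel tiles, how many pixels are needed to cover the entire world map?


tiles per axis = 2^10 = 1024
total tiles = 1024^2 = 1048576
pixels per axis = 1024 * 245 = 250880
total pixels = 250880^2 = 62940774400

62940774400 pixels


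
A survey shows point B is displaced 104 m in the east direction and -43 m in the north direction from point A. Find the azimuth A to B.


az = atan2(104, -43) = 112.5 deg
adjusted to 0-360: 112.5 degrees

112.5 degrees


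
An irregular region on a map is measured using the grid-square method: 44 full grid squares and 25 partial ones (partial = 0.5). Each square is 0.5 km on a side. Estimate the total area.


effective squares = 44 + 25 * 0.5 = 56.5
area = 56.5 * 0.25 = 14.125 km^2

14.125 km^2


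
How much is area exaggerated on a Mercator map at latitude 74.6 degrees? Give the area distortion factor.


area_distortion = 1/cos^2(74.6) = 14.18

14.18


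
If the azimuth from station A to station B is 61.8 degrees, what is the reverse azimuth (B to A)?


back azimuth = (61.8 + 180) mod 360 = 241.8 degrees

241.8 degrees


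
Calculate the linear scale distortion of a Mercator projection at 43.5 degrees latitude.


SF = 1 / cos(43.5) = 1 / 0.725374 = 1.379

1.379


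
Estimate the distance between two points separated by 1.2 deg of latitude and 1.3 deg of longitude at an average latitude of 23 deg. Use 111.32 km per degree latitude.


dlat_km = 1.2 * 111.32 = 133.584
dlon_km = 1.3 * 111.32 * cos(23) ≈ 133.212
dist = sqrt(133.584^2 + 133.212^2) ≈ 188.7 km

188.7 km


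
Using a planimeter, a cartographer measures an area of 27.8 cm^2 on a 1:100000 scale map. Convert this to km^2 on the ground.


ground_area = 27.8 * (100000/100)^2 = 27800000.0 m^2 = 27.8 km^2

27.8 km^2


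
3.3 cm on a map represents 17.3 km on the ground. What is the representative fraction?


ground = 17.3 km = 1730000 cm; RF denominator = ground / map = 1730000 / 3.3 ≈ 524242; RF = 1:524242

1:524242


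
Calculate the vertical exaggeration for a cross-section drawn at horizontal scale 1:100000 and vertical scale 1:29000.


VE = horizontal_scale / vertical_scale = 100000 / 29000 ≈ 3.4

3.4x


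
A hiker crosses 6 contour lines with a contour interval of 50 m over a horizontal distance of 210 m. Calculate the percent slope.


elevation change = 6 * 50 = 300 m
slope = 300 / 210 * 100 = 142.9%

142.9%


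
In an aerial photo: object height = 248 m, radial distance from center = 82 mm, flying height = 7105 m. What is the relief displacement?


d = h * r / H = 248 * 82 / 7105 = 2.86 mm

2.86 mm


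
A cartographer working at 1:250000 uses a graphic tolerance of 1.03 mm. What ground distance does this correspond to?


ground = 1.03 mm * 250000 / 1000 = 257.5 m

257.5 m


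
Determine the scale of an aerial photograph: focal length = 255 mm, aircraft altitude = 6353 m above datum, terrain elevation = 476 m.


scale = f / (H - h) = 255 mm / 5877 m = 255 / 5877000 = 1:23047

1:23047


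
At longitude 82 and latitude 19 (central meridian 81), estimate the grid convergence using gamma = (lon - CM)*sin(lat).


gamma = (82 - 81) * sin(19) = 1 * 0.325568 = 0.326 degrees

0.326 degrees


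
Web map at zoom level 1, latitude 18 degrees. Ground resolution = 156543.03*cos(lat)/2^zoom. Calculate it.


res = 156543.03 * cos(18) / 2^1 = 156543.03 * 0.95105652 / 2 = 74440.63 m/pixel

74440.63 m/pixel


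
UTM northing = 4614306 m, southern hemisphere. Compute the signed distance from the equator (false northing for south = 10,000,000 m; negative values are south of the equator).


For southern: actual = 4614306 - 10000000 = -5385694 m

-5385694 m


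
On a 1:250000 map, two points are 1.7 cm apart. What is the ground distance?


ground = 1.7 cm * 250000 / 100 = 4250.0 m = 4.25 km

4.25 km


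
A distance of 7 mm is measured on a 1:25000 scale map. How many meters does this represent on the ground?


ground = 7 mm * 25000 / 1000 = 175.0 m

175.0 m


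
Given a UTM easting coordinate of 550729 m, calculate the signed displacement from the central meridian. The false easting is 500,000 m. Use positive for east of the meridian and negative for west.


displacement = 550729 - 500000 = 50729 m

50729 m


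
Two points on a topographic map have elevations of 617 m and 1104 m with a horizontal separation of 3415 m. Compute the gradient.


gradient = (1104 - 617) / 3415 = 487 / 3415 = 0.1426

0.1426


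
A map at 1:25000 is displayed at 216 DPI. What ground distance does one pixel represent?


pixel_cm = 2.54 / 216 ≈ 0.011759 cm
ground = pixel_cm * 25000 / 100 = 2.54 * 25000 / (216 * 100) = 63500 / 21600 ≈ 2.94 m

2.94 m


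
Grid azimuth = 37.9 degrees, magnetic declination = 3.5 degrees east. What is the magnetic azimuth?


magnetic azimuth = grid azimuth - declination (east +ve)
mag_az = 37.9 - 3.5 = 34.4 degrees

34.4 degrees


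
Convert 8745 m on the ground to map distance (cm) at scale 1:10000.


map_cm = 8745 * 100 / 10000 = 87.45 cm

87.45 cm


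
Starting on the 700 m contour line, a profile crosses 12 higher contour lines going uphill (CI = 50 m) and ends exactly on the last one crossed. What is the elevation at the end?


elevation = 700 + 12 * 50 = 1300 m

1300 m


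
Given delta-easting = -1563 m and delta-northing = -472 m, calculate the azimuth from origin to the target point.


az = atan2(-1563, -472) = -106.8 deg
adjusted to 0-360: 253.2 degrees

253.2 degrees


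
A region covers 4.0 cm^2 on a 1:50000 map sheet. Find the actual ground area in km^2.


ground_area = 4.0 * (50000/100)^2 = 1000000.0 m^2 = 1.0 km^2

1.0 km^2


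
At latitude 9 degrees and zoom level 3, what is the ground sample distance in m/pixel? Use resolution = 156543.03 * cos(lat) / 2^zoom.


res = 156543.03 * cos(9) / 2^3 = 156543.03 * 0.98768834 / 8 = 19326.97 m/pixel

19326.97 m/pixel


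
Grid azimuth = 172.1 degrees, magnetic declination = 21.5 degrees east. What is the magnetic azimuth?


magnetic azimuth = grid azimuth - declination (east +ve)
mag_az = 172.1 - 21.5 = 150.6 degrees

150.6 degrees


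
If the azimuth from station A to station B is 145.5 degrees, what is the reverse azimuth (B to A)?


back azimuth = (145.5 + 180) mod 360 = 325.5 degrees

325.5 degrees


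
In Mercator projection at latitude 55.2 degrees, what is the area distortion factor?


area_distortion = 1/cos^2(55.2) = 3.07

3.07


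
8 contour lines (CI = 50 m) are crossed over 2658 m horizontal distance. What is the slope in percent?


elevation change = 8 * 50 = 400 m
slope = 400 / 2658 * 100 = 15.0%

15.0%


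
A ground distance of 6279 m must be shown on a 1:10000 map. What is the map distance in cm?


map_cm = 6279 * 100 / 10000 = 62.79 cm

62.79 cm


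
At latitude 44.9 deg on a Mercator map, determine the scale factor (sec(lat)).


SF = 1 / cos(44.9) = 1 / 0.70834 = 1.412

1.412


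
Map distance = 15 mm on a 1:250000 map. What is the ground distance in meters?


ground = 15 mm * 250000 / 1000 = 3750.0 m

3750.0 m


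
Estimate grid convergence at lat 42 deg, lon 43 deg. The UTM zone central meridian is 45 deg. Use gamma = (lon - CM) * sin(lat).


gamma = (43 - 45) * sin(42) = -2 * 0.669131 = -1.338 degrees

-1.338 degrees


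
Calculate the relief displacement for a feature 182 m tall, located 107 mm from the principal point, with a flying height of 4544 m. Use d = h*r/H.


d = h * r / H = 182 * 107 / 4544 = 4.29 mm

4.29 mm


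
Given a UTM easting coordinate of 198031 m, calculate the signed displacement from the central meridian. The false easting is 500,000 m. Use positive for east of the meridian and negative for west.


displacement = 198031 - 500000 = -301969 m

-301969 m


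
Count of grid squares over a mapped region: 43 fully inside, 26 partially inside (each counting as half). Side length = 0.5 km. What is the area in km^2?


effective squares = 43 + 26 * 0.5 = 56.0
area = 56.0 * 0.25 = 14.0 km^2

14.0 km^2


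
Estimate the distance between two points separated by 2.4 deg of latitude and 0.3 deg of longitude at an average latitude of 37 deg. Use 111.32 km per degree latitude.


dlat_km = 2.4 * 111.32 = 267.168
dlon_km = 0.3 * 111.32 * cos(37) ≈ 26.671
dist = sqrt(267.168^2 + 26.671^2) ≈ 268.5 km

268.5 km


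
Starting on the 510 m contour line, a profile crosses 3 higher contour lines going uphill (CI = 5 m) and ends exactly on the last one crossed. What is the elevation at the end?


elevation = 510 + 3 * 5 = 525 m

525 m


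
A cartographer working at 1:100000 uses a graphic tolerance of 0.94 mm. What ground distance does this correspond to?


ground = 0.94 mm * 100000 / 1000 = 94.0 m

94.0 m


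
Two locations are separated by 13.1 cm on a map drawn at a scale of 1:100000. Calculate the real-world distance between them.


ground = 13.1 cm * 100000 / 100 = 13100.0 m = 13.1 km

13.1 km


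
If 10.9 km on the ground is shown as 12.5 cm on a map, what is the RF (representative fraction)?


ground = 10.9 km = 1090000 cm; RF denominator = ground / map = 1090000 / 12.5 = 87200; RF = 1:87200

1:87200


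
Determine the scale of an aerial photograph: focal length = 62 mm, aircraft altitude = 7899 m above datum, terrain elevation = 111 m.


scale = f / (H - h) = 62 mm / 7788 m = 62 / 7788000 = 1:125613

1:125613


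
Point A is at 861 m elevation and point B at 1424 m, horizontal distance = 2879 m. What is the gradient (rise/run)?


gradient = (1424 - 861) / 2879 = 563 / 2879 = 0.1956

0.1956


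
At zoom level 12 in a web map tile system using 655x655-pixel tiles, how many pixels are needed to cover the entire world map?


tiles per axis = 2^12 = 4096
total tiles = 4096^2 = 16777216
pixels per axis = 4096 * 655 = 2682880
total pixels = 2682880^2 = 7197845094400

7197845094400 pixels


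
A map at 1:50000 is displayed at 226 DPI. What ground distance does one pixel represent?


pixel_cm = 2.54 / 226 ≈ 0.011239 cm
ground = pixel_cm * 50000 / 100 = 2.54 * 50000 / (226 * 100) = 127000 / 22600 ≈ 5.62 m

5.62 m


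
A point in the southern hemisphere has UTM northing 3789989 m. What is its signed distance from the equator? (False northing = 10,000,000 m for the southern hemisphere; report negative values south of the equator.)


For southern: actual = 3789989 - 10000000 = -6210011 m

-6210011 m


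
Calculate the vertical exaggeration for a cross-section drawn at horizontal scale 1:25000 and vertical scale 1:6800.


VE = horizontal_scale / vertical_scale = 25000 / 6800 ≈ 3.7

3.7x


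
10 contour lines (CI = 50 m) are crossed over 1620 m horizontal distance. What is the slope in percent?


elevation change = 10 * 50 = 500 m
slope = 500 / 1620 * 100 = 30.9%

30.9%


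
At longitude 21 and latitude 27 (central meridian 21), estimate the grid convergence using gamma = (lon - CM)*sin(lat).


gamma = (21 - 21) * sin(27) = 0 * 0.45399 = 0.0 degrees

0.0 degrees


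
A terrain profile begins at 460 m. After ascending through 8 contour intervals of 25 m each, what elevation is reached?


elevation = 460 + 8 * 25 = 660 m

660 m


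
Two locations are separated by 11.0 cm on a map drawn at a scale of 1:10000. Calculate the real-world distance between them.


ground = 11.0 cm * 10000 / 100 = 1100.0 m = 1.1 km

1.1 km


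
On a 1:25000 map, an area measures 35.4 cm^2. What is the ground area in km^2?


ground_area = 35.4 * (25000/100)^2 = 2212500.0 m^2 = 2.2125 km^2 ≈ 2.213 km^2

2.213 km^2


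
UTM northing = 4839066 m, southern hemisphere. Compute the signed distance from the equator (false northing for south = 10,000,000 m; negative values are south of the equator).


For southern: actual = 4839066 - 10000000 = -5160934 m

-5160934 m


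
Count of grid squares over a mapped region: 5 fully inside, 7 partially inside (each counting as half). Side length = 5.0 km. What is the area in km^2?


effective squares = 5 + 7 * 0.5 = 8.5
area = 8.5 * 25.0 = 212.5 km^2

212.5 km^2


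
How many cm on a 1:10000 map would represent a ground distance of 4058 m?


map_cm = 4058 * 100 / 10000 = 40.58 cm

40.58 cm


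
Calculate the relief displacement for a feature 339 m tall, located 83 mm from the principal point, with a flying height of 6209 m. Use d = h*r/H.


d = h * r / H = 339 * 83 / 6209 = 4.53 mm

4.53 mm


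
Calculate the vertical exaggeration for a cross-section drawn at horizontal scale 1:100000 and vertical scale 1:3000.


VE = horizontal_scale / vertical_scale = 100000 / 3000 ≈ 33.3

33.3x


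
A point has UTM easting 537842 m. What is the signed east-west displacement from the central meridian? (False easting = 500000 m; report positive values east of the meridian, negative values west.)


displacement = 537842 - 500000 = 37842 m

37842 m


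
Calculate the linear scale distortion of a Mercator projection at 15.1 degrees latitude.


SF = 1 / cos(15.1) = 1 / 0.965473 = 1.036

1.036


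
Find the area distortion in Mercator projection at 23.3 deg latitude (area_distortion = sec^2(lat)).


area_distortion = 1/cos^2(23.3) = 1.185

1.185


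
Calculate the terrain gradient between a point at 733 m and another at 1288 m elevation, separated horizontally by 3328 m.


gradient = (1288 - 733) / 3328 = 555 / 3328 = 0.1668

0.1668


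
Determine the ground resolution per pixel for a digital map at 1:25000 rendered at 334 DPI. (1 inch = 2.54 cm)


pixel_cm = 2.54 / 334 ≈ 0.007605 cm
ground = pixel_cm * 25000 / 100 = 2.54 * 25000 / (334 * 100) = 63500 / 33400 ≈ 1.9 m

1.9 m


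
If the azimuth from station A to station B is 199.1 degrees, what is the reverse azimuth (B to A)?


back azimuth = (199.1 + 180) mod 360 = 19.1 degrees

19.1 degrees


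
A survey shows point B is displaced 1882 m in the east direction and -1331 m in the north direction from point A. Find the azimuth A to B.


az = atan2(1882, -1331) = 125.3 deg
adjusted to 0-360: 125.3 degrees

125.3 degrees


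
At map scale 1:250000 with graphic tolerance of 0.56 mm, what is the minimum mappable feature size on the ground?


ground = 0.56 mm * 250000 / 1000 = 140.0 m

140.0 m


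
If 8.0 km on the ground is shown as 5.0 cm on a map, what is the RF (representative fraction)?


ground = 8.0 km = 800000 cm; RF denominator = ground / map = 800000 / 5.0 = 160000; RF = 1:160000

1:160000


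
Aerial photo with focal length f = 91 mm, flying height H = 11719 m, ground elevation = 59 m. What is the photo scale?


scale = f / (H - h) = 91 mm / 11660 m = 91 / 11660000 = 1:128132

1:128132


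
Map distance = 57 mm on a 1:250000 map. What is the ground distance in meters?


ground = 57 mm * 250000 / 1000 = 14250.0 m

14250.0 m


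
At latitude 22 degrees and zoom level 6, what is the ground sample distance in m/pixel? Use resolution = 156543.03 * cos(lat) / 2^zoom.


res = 156543.03 * cos(22) / 2^6 = 156543.03 * 0.92718385 / 64 = 2267.88 m/pixel

2267.88 m/pixel


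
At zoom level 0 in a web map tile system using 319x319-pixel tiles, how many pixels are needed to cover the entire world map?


tiles per axis = 2^0 = 1
total tiles = 1^2 = 1
pixels per axis = 1 * 319 = 319
total pixels = 319^2 = 101761

101761 pixels


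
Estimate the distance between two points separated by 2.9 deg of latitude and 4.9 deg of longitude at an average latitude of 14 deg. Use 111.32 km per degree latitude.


dlat_km = 2.9 * 111.32 = 322.828
dlon_km = 4.9 * 111.32 * cos(14) ≈ 529.265
dist = sqrt(322.828^2 + 529.265^2) ≈ 620.0 km

620.0 km


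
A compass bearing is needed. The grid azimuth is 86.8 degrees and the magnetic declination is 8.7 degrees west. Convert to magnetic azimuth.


magnetic azimuth = grid azimuth - declination (east +ve)
mag_az = 86.8 - -8.7 = 95.5 degrees

95.5 degrees


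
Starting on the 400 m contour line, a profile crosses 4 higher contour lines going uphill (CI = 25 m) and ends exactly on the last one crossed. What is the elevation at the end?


elevation = 400 + 4 * 25 = 500 m

500 m


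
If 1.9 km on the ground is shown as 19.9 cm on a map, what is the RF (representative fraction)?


ground = 1.9 km = 190000 cm; RF denominator = ground / map = 190000 / 19.9 ≈ 9548; RF = 1:9548

1:9548


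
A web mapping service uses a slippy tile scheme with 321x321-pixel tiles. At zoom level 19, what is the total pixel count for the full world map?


tiles per axis = 2^19 = 524288
total tiles = 524288^2 = 274877906944
pixels per axis = 524288 * 321 = 168296448
total pixels = 168296448^2 = 28323694409416704

28323694409416704 pixels


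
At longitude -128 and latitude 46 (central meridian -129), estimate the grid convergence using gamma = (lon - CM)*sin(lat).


gamma = (-128 - -129) * sin(46) = 1 * 0.71934 = 0.719 degrees

0.719 degrees


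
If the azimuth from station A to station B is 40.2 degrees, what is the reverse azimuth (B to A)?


back azimuth = (40.2 + 180) mod 360 = 220.2 degrees

220.2 degrees


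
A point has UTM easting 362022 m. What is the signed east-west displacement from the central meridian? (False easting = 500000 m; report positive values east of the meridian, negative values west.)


displacement = 362022 - 500000 = -137978 m

-137978 m


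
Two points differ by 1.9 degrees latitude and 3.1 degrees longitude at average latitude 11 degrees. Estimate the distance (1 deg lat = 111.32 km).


dlat_km = 1.9 * 111.32 = 211.508
dlon_km = 3.1 * 111.32 * cos(11) ≈ 338.752
dist = sqrt(211.508^2 + 338.752^2) ≈ 399.4 km

399.4 km


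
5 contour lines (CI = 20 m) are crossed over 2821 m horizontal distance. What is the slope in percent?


elevation change = 5 * 20 = 100 m
slope = 100 / 2821 * 100 = 3.5%

3.5%


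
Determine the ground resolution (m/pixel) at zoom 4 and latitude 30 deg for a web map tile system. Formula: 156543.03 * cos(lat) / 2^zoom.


res = 156543.03 * cos(30) / 2^4 = 156543.03 * 0.8660254 / 16 = 8473.14 m/pixel

8473.14 m/pixel


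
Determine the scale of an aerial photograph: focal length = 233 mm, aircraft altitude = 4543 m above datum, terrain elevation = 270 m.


scale = f / (H - h) = 233 mm / 4273 m = 233 / 4273000 = 1:18339

1:18339


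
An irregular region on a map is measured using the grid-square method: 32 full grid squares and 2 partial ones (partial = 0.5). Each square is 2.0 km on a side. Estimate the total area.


effective squares = 32 + 2 * 0.5 = 33.0
area = 33.0 * 4.0 = 132.0 km^2

132.0 km^2


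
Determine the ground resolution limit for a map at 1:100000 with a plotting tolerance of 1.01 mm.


ground = 1.01 mm * 100000 / 1000 = 101.0 m

101.0 m


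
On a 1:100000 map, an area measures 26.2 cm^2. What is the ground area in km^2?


ground_area = 26.2 * (100000/100)^2 = 26200000.0 m^2 = 26.2 km^2

26.2 km^2


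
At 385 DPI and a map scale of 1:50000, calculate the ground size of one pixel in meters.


pixel_cm = 2.54 / 385 ≈ 0.006597 cm
ground = pixel_cm * 50000 / 100 = 2.54 * 50000 / (385 * 100) = 127000 / 38500 ≈ 3.3 m

3.3 m


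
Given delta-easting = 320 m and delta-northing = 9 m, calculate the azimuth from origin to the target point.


az = atan2(320, 9) = 88.4 deg
adjusted to 0-360: 88.4 degrees

88.4 degrees


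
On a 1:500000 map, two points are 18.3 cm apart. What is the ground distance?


ground = 18.3 cm * 500000 / 100 = 91500.0 m = 91.5 km

91.5 km


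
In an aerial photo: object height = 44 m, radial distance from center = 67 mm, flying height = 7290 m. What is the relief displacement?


d = h * r / H = 44 * 67 / 7290 = 0.4 mm

0.4 mm


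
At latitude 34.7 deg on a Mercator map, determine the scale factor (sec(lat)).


SF = 1 / cos(34.7) = 1 / 0.822144 = 1.216

1.216


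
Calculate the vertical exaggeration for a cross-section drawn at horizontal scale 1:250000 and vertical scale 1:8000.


VE = horizontal_scale / vertical_scale = 250000 / 8000 = 31.25

31.25x


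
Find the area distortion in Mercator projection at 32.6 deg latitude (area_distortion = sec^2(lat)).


area_distortion = 1/cos^2(32.6) = 1.409

1.409


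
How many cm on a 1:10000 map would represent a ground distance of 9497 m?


map_cm = 9497 * 100 / 10000 = 94.97 cm

94.97 cm


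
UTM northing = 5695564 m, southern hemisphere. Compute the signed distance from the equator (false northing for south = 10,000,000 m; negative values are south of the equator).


For southern: actual = 5695564 - 10000000 = -4304436 m

-4304436 m


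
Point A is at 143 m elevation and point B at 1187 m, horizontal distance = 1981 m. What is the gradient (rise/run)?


gradient = (1187 - 143) / 1981 = 1044 / 1981 = 0.527

0.527


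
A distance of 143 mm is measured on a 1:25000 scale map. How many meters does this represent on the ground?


ground = 143 mm * 25000 / 1000 = 3575.0 m

3575.0 m


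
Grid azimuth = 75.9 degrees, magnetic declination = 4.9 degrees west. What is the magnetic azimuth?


magnetic azimuth = grid azimuth - declination (east +ve)
mag_az = 75.9 - -4.9 = 80.8 degrees

80.8 degrees


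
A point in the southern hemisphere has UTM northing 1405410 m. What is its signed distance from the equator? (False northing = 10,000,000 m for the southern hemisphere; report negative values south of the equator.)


For southern: actual = 1405410 - 10000000 = -8594590 m

-8594590 m


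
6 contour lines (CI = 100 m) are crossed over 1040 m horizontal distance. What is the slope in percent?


elevation change = 6 * 100 = 600 m
slope = 600 / 1040 * 100 = 57.7%

57.7%


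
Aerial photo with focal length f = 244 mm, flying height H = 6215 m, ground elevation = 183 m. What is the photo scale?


scale = f / (H - h) = 244 mm / 6032 m = 244 / 6032000 = 1:24721

1:24721


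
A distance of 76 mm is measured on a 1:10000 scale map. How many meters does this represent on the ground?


ground = 76 mm * 10000 / 1000 = 760.0 m

760.0 m


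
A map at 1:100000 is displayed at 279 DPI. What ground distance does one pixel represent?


pixel_cm = 2.54 / 279 ≈ 0.009104 cm
ground = pixel_cm * 100000 / 100 = 2.54 * 100000 / (279 * 100) = 254000 / 27900 ≈ 9.1 m

9.1 m


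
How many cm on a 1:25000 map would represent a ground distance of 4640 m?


map_cm = 4640 * 100 / 25000 = 18.56 cm

18.56 cm


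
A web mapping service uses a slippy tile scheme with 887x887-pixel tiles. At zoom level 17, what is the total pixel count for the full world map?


tiles per axis = 2^17 = 131072
total tiles = 131072^2 = 17179869184
pixels per axis = 131072 * 887 = 116260864
total pixels = 116260864^2 = 13516588498026496

13516588498026496 pixels


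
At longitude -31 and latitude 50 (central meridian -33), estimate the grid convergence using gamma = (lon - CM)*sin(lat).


gamma = (-31 - -33) * sin(50) = 2 * 0.766044 = 1.532 degrees

1.532 degrees


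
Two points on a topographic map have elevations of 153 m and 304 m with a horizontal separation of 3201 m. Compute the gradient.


gradient = (304 - 153) / 3201 = 151 / 3201 = 0.0472

0.0472


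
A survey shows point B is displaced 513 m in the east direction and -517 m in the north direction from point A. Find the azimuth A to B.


az = atan2(513, -517) = 135.2 deg
adjusted to 0-360: 135.2 degrees

135.2 degrees


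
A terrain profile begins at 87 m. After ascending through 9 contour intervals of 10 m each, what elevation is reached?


elevation = 87 + 9 * 10 = 177 m

177 m


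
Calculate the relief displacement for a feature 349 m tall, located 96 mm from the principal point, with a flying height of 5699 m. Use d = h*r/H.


d = h * r / H = 349 * 96 / 5699 = 5.88 mm

5.88 mm


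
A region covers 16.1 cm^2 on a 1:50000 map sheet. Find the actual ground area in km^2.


ground_area = 16.1 * (50000/100)^2 = 4025000.0 m^2 = 4.025 km^2

4.025 km^2


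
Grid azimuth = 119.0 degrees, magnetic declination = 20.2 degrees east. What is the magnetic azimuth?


magnetic azimuth = grid azimuth - declination (east +ve)
mag_az = 119.0 - 20.2 = 98.8 degrees

98.8 degrees


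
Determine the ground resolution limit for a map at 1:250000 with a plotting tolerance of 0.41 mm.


ground = 0.41 mm * 250000 / 1000 = 102.5 m

102.5 m


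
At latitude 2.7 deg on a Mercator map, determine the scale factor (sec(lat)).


SF = 1 / cos(2.7) = 1 / 0.99889 = 1.001

1.001


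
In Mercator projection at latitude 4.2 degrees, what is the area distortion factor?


area_distortion = 1/cos^2(4.2) = 1.005

1.005


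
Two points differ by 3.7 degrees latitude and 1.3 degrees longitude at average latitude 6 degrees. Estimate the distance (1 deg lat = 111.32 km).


dlat_km = 3.7 * 111.32 = 411.884
dlon_km = 1.3 * 111.32 * cos(6) ≈ 143.923
dist = sqrt(411.884^2 + 143.923^2) ≈ 436.3 km

436.3 km


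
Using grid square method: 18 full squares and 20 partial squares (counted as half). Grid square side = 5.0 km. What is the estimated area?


effective squares = 18 + 20 * 0.5 = 28.0
area = 28.0 * 25.0 = 700.0 km^2

700.0 km^2


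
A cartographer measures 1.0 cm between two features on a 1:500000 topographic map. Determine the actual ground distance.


ground = 1.0 cm * 500000 / 100 = 5000.0 m = 5.0 km

5.0 km


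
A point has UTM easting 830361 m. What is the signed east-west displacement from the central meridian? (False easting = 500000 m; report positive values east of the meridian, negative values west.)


displacement = 830361 - 500000 = 330361 m

330361 m


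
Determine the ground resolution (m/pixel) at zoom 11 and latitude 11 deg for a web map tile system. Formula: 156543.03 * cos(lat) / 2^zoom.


res = 156543.03 * cos(11) / 2^11 = 156543.03 * 0.98162718 / 2048 = 75.03 m/pixel

75.03 m/pixel


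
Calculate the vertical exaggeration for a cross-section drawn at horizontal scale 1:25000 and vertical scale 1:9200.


VE = horizontal_scale / vertical_scale = 25000 / 9200 ≈ 2.7

2.7x


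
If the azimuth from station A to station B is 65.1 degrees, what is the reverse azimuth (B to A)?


back azimuth = (65.1 + 180) mod 360 = 245.1 degrees

245.1 degrees
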